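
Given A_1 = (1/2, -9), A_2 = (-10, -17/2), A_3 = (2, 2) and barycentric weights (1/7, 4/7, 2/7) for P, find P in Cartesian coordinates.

P = (1/7)·A_1 + (4/7)·A_2 + (2/7)·A_3.
x-coordinate: (1/7)·(1/2) + (4/7)·(-10) + (2/7)·2 = -71/14.
y-coordinate: (1/7)·(-9) + (4/7)·(-17/2) + (2/7)·2 = -39/7.

(-71/14, -39/7)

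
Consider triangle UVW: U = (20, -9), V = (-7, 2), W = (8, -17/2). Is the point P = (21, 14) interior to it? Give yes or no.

Barycentric coordinates of P: (4, 7/3, -16/3).
The three coordinates are positive, positive, negative; a point is interior exactly when all three are positive.

no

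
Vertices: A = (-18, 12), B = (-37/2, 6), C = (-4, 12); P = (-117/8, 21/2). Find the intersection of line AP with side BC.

Barycentric coordinates of P with respect to ABC: (1/2, 1/4, 1/4).
On side BC the A-coordinate is zero; dropping P's A-weight 1/2 and renormalizing the remaining 1/4 : 1/4 gives weights 1/2, 1/2 on B, C.
Q = (1/2)·(-37/2, 6) + (1/2)·(-4, 12) = (-45/4, 9).

(-45/4, 9)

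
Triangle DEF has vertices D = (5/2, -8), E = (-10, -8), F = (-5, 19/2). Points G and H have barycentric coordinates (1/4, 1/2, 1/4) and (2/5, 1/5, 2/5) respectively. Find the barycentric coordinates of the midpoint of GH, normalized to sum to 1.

(13/40, 7/20, 13/40)

Since both coordinate triples sum to 1, the midpoint's barycentrics are the componentwise average.
(1/4+2/5)/2 = 13/40; similarly 7/20 and 13/40.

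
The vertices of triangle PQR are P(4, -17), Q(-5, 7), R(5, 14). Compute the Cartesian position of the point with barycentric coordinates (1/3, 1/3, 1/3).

S = (1/3)·P + (1/3)·Q + (1/3)·R.
x-coordinate: (1/3)·4 + (1/3)·(-5) + (1/3)·5 = 4/3.
y-coordinate: (1/3)·(-17) + (1/3)·7 + (1/3)·14 = 4/3.

(4/3, 4/3)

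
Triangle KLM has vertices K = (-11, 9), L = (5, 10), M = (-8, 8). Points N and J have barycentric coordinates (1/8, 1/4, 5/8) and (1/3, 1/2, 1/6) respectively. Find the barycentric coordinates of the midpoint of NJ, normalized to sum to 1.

Since both coordinate triples sum to 1, the midpoint's barycentrics are the componentwise average.
(1/8+1/3)/2 = 11/48; similarly 3/8 and 19/48.

(11/48, 3/8, 19/48)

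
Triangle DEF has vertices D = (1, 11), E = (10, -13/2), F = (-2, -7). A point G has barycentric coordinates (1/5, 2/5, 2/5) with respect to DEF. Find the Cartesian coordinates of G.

(17/5, -16/5)

G = (1/5)·D + (2/5)·E + (2/5)·F.
x-coordinate: (1/5)·1 + (2/5)·10 + (2/5)·(-2) = 17/5.
y-coordinate: (1/5)·11 + (2/5)·(-13/2) + (2/5)·(-7) = -16/5.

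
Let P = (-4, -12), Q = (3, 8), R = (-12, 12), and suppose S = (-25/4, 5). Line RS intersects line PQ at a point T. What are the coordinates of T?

Barycentric coordinates of S with respect to PQR: (1/4, 1/4, 1/2).
On side PQ the R-coordinate is zero; dropping S's R-weight 1/2 and renormalizing the remaining 1/4 : 1/4 gives weights 1/2, 1/2 on P, Q.
T = (1/2)·(-4, -12) + (1/2)·(3, 8) = (-1/2, -2).

(-1/2, -2)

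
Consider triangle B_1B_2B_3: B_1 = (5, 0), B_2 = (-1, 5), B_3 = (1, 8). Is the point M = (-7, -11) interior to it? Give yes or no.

no

Barycentric coordinates of M: (1/2, 5, -9/2).
The three coordinates are positive, positive, negative; a point is interior exactly when all three are positive.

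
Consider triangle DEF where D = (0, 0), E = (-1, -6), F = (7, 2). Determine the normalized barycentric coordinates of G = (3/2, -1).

(1/2, 1/4, 1/4)

Signed area of the reference triangle: [DEF] = ½·(0·(-6−2) + (-1)·(2−0) + 7·(0−(-6))) = ½·(0 − 2 + 42) = 20.
[GEF] = ½·((3/2)·(-6−2) + (-1)·(2−(-1)) + 7·(-1−(-6))) = ½·(-12 − 3 + 35) = 10, so the D-coordinate is 10/20 = 1/2.
[DGF] = ½·(0·(-1−2) + (3/2)·(2−0) + 7·(0−(-1))) = ½·(0 + 3 + 7) = 5, so the E-coordinate is 1/4.
[DEG] = ½·(0·(-6−(-1)) + (-1)·(-1−0) + (3/2)·(0−(-6))) = ½·(0 + 1 + 9) = 5, so the F-coordinate is 1/4.
Check: 1/2 + 1/4 + 1/4 = 1.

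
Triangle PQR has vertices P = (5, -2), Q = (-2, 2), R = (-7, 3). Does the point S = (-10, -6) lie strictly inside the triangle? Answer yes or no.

no

Barycentric coordinates of S: (48/13, -123/13, 88/13).
The three coordinates are positive, negative, positive; a point is interior exactly when all three are positive.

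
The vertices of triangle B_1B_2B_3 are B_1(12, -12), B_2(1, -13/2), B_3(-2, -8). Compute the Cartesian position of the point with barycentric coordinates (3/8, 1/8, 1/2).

M = (3/8)·B_1 + (1/8)·B_2 + (1/2)·B_3.
x-coordinate: (3/8)·12 + (1/8)·1 + (1/2)·(-2) = 29/8.
y-coordinate: (3/8)·(-12) + (1/8)·(-13/2) + (1/2)·(-8) = -149/16.

(29/8, -149/16)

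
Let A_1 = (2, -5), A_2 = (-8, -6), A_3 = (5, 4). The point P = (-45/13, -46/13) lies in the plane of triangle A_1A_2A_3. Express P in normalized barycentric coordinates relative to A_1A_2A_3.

Signed area of the reference triangle: [A_1A_2A_3] = ½·(2·(-6−4) + (-8)·(4−(-5)) + 5·(-5−(-6))) = ½·(-20 − 72 + 5) = -87/2.
[PA_2A_3] = ½·((-45/13)·(-6−4) + (-8)·(4−(-46/13)) + 5·(-46/13−(-6))) = ½·(450/13 − 784/13 + 160/13) = -87/13, so the A_1-coordinate is (-87/13)/(-87/2) = 2/13.
[A_1PA_3] = ½·(2·(-46/13−4) + (-45/13)·(4−(-5)) + 5·(-5−(-46/13))) = ½·(-196/13 − 405/13 − 95/13) = -348/13, so the A_2-coordinate is 8/13.
[A_1A_2P] = ½·(2·(-6−(-46/13)) + (-8)·(-46/13−(-5)) + (-45/13)·(-5−(-6))) = ½·(-64/13 − 152/13 − 45/13) = -261/26, so the A_3-coordinate is 3/13.

(2/13, 8/13, 3/13)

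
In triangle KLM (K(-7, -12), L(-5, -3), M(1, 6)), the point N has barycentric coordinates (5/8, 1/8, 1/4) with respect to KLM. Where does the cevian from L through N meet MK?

Line LN meets MK where the L-coordinate vanishes; zeroing N's L-weight and renormalizing leaves M, K-weights 1/4 : 5/8 → (2/7, 5/7).
So J = (2/7)·M + (5/7)·K = (-33/7, -48/7).

(-33/7, -48/7)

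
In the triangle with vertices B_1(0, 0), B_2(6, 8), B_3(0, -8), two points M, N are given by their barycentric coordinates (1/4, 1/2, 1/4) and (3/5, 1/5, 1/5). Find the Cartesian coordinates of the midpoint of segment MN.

Barycentric coordinates of the midpoint are the average: (17/40, 7/20, 9/40).
Converting: (17/40)·B_1 + (7/20)·B_2 + (9/40)·B_3 = (21/10, 1).

(21/10, 1)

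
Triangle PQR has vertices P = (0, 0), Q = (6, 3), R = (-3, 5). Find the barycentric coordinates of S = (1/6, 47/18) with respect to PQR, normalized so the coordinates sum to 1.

(7/18, 2/9, 7/18)

Signed area of the reference triangle: [PQR] = ½·(0·(3−5) + 6·(5−0) + (-3)·(0−3)) = ½·(0 + 30 + 9) = 39/2.
[SQR] = ½·((1/6)·(3−5) + 6·(5−(47/18)) + (-3)·(47/18−3)) = ½·(-1/3 + 43/3 + 7/6) = 91/12, so the P-coordinate is (91/12)/(39/2) = 7/18.
[PSR] = ½·(0·(47/18−5) + (1/6)·(5−0) + (-3)·(0−(47/18))) = ½·(0 + 5/6 + 47/6) = 13/3, so the Q-coordinate is 2/9.
[PQS] = ½·(0·(3−(47/18)) + 6·(47/18−0) + (1/6)·(0−3)) = ½·(0 + 47/3 − 1/2) = 91/12, so the R-coordinate is 7/18.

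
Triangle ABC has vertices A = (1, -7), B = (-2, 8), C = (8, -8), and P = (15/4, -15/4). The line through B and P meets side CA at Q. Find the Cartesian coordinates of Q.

Barycentric coordinates of P with respect to ABC: (1/4, 1/4, 1/2).
On side CA the B-coordinate is zero; dropping P's B-weight 1/4 and renormalizing the remaining 1/2 : 1/4 gives weights 2/3, 1/3 on C, A.
Q = (2/3)·(8, -8) + (1/3)·(1, -7) = (17/3, -23/3).

(17/3, -23/3)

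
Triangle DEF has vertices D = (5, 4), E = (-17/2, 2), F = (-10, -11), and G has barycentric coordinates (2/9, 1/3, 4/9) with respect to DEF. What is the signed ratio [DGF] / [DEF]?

The signed ratio [DGF]/[DEF] equals the barycentric coordinate of G at vertex E, which is 1/3.

1/3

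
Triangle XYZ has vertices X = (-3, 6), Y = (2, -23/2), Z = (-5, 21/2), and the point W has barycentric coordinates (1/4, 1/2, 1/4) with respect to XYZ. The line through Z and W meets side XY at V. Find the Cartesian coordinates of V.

(1/3, -17/3)

Line ZW meets XY where the Z-coordinate vanishes; zeroing W's Z-weight and renormalizing leaves X, Y-weights 1/4 : 1/2 → (1/3, 2/3).
So V = (1/3)·X + (2/3)·Y = (1/3, -17/3).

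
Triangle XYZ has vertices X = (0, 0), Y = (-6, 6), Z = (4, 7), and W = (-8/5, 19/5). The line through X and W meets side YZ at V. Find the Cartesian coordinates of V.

Barycentric coordinates of W with respect to XYZ: (2/5, 2/5, 1/5).
On side YZ the X-coordinate is zero; dropping W's X-weight 2/5 and renormalizing the remaining 2/5 : 1/5 gives weights 2/3, 1/3 on Y, Z.
V = (2/3)·(-6, 6) + (1/3)·(4, 7) = (-8/3, 19/3).

(-8/3, 19/3)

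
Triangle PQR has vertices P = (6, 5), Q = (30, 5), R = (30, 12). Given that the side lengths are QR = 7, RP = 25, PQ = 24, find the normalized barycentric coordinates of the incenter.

The incenter has barycentric coordinates proportional to the opposite side lengths: (7 : 25 : 24).
Normalizing by 7+25+24 = 56 gives (1/8, 25/56, 3/7).

(1/8, 25/56, 3/7)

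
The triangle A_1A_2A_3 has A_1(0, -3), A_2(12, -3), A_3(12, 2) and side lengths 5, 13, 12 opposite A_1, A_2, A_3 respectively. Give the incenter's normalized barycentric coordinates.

The incenter has barycentric coordinates proportional to the opposite side lengths: (5 : 13 : 12).
Normalizing by 5+13+12 = 30 gives (1/6, 13/30, 2/5).

(1/6, 13/30, 2/5)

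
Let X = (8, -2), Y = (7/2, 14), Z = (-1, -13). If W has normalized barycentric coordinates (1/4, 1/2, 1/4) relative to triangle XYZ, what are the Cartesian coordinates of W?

(7/2, 13/4)

W = (1/4)·X + (1/2)·Y + (1/4)·Z.
x-coordinate: (1/4)·8 + (1/2)·(7/2) + (1/4)·(-1) = 7/2.
y-coordinate: (1/4)·(-2) + (1/2)·14 + (1/4)·(-13) = 13/4.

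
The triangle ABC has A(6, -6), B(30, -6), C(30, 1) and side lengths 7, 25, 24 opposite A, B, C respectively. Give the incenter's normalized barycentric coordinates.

The incenter has barycentric coordinates proportional to the opposite side lengths: (7 : 25 : 24).
Normalizing by 7+25+24 = 56 gives (1/8, 25/56, 3/7).

(1/8, 25/56, 3/7)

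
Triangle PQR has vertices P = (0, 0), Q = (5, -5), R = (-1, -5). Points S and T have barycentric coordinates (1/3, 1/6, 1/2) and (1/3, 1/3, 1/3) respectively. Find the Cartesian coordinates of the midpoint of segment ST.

Barycentric coordinates of the midpoint are the average: (1/3, 1/4, 5/12).
Converting: (1/3)·P + (1/4)·Q + (5/12)·R = (5/6, -10/3).

(5/6, -10/3)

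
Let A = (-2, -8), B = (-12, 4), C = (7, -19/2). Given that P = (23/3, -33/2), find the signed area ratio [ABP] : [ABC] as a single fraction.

1/3

[ABC] = ½·((-2)·(4−(-19/2)) + (-12)·(-19/2−(-8)) + 7·(-8−4)) = ½·(-27 + 18 − 84) = -93/2.
[ABP] = ½·((-2)·(4−(-33/2)) + (-12)·(-33/2−(-8)) + (23/3)·(-8−4)) = ½·(-41 + 102 − 92) = -31/2, so the ratio is (-31/2)/(-93/2) = 1/3.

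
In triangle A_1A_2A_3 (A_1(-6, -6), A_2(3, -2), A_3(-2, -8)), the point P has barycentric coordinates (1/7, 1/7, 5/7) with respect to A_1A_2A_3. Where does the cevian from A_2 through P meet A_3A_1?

Line A_2P meets A_3A_1 where the A_2-coordinate vanishes; zeroing P's A_2-weight and renormalizing leaves A_3, A_1-weights 5/7 : 1/7 → (5/6, 1/6).
So Q = (5/6)·A_3 + (1/6)·A_1 = (-8/3, -23/3).

(-8/3, -23/3)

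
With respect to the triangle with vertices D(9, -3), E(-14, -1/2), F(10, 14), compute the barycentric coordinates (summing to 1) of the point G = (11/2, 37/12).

Signed area of the reference triangle: [DEF] = ½·(9·(-1/2−14) + (-14)·(14−(-3)) + 10·(-3−(-1/2))) = ½·(-261/2 − 238 − 25) = -787/4.
[GEF] = ½·((11/2)·(-1/2−14) + (-14)·(14−(37/12)) + 10·(37/12−(-1/2))) = ½·(-319/4 − 917/6 + 215/6) = -787/8, so the D-coordinate is (-787/8)/(-787/4) = 1/2.
[DGF] = ½·(9·(37/12−14) + (11/2)·(14−(-3)) + 10·(-3−(37/12))) = ½·(-393/4 + 187/2 − 365/6) = -787/24, so the E-coordinate is 1/6.
[DEG] = ½·(9·(-1/2−(37/12)) + (-14)·(37/12−(-3)) + (11/2)·(-3−(-1/2))) = ½·(-129/4 − 511/6 − 55/4) = -787/12, so the F-coordinate is 1/3.
Check: 1/2 + 1/6 + 1/3 = 1.

(1/2, 1/6, 1/3)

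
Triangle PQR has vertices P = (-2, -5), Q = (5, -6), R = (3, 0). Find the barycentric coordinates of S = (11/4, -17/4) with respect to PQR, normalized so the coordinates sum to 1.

Signed area of the reference triangle: [PQR] = ½·((-2)·(-6−0) + 5·(0−(-5)) + 3·(-5−(-6))) = ½·(12 + 25 + 3) = 20.
[SQR] = ½·((11/4)·(-6−0) + 5·(0−(-17/4)) + 3·(-17/4−(-6))) = ½·(-33/2 + 85/4 + 21/4) = 5, so the P-coordinate is 5/20 = 1/4.
[PSR] = ½·((-2)·(-17/4−0) + (11/4)·(0−(-5)) + 3·(-5−(-17/4))) = ½·(17/2 + 55/4 − 9/4) = 10, so the Q-coordinate is 1/2.
[PQS] = ½·((-2)·(-6−(-17/4)) + 5·(-17/4−(-5)) + (11/4)·(-5−(-6))) = ½·(7/2 + 15/4 + 11/4) = 5, so the R-coordinate is 1/4.

(1/4, 1/2, 1/4)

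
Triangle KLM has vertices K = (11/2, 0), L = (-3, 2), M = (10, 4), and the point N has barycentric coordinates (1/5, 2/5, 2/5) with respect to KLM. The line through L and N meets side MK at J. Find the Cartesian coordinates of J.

(17/2, 8/3)

Line LN meets MK where the L-coordinate vanishes; zeroing N's L-weight and renormalizing leaves M, K-weights 2/5 : 1/5 → (2/3, 1/3).
So J = (2/3)·M + (1/3)·K = (17/2, 8/3).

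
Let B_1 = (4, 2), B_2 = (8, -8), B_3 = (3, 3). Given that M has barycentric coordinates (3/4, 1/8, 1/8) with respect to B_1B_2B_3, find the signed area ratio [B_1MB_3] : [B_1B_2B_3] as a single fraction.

The signed ratio [B_1MB_3]/[B_1B_2B_3] equals the barycentric coordinate of M at vertex B_2, which is 1/8.

1/8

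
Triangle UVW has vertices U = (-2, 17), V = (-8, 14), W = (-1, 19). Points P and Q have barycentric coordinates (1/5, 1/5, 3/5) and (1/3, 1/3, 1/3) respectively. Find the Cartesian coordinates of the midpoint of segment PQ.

Barycentric coordinates of the midpoint are the average: (4/15, 4/15, 7/15).
Converting: (4/15)·U + (4/15)·V + (7/15)·W = (-47/15, 257/15).

(-47/15, 257/15)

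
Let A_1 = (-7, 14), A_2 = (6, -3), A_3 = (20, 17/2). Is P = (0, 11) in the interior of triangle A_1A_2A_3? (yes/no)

yes

Barycentric coordinates of P: (106/155, 17/155, 32/155).
The three coordinates are positive, positive, positive; a point is interior exactly when all three are positive.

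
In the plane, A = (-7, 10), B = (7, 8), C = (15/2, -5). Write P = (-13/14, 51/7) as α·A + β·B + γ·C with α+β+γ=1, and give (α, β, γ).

(4/7, 2/7, 1/7)

Signed area of the reference triangle: [ABC] = ½·((-7)·(8−(-5)) + 7·(-5−10) + (15/2)·(10−8)) = ½·(-91 − 105 + 15) = -181/2.
[PBC] = ½·((-13/14)·(8−(-5)) + 7·(-5−(51/7)) + (15/2)·(51/7−8)) = ½·(-169/14 − 86 − 75/14) = -362/7, so the A-coordinate is (-362/7)/(-181/2) = 4/7.
[APC] = ½·((-7)·(51/7−(-5)) + (-13/14)·(-5−10) + (15/2)·(10−(51/7))) = ½·(-86 + 195/14 + 285/14) = -181/7, so the B-coordinate is 2/7.
[ABP] = ½·((-7)·(8−(51/7)) + 7·(51/7−10) + (-13/14)·(10−8)) = ½·(-5 − 19 − 13/7) = -181/14, so the C-coordinate is 1/7.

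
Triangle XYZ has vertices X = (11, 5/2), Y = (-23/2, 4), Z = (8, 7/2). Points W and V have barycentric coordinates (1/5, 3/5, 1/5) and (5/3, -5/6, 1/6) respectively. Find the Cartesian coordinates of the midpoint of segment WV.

(523/40, 301/120)

Barycentric coordinates of the midpoint are the average: (14/15, -7/60, 11/60).
Converting: (14/15)·X + (-7/60)·Y + (11/60)·Z = (523/40, 301/120).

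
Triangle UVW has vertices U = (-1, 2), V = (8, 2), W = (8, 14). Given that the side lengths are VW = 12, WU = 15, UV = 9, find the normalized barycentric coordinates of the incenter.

The incenter has barycentric coordinates proportional to the opposite side lengths: (12 : 15 : 9).
Normalizing by 12+15+9 = 36 gives (1/3, 5/12, 1/4).

(1/3, 5/12, 1/4)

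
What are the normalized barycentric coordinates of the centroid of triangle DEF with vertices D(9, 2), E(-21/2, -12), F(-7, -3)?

The centroid is the average of the vertices, so each weight is 1/3.

(1/3, 1/3, 1/3)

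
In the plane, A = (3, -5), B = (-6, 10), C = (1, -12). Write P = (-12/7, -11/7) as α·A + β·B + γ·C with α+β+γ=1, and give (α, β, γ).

Signed area of the reference triangle: [ABC] = ½·(3·(10−(-12)) + (-6)·(-12−(-5)) + 1·(-5−10)) = ½·(66 + 42 − 15) = 93/2.
[PBC] = ½·((-12/7)·(10−(-12)) + (-6)·(-12−(-11/7)) + 1·(-11/7−10)) = ½·(-264/7 + 438/7 − 81/7) = 93/14, so the A-coordinate is (93/14)/(93/2) = 1/7.
[APC] = ½·(3·(-11/7−(-12)) + (-12/7)·(-12−(-5)) + 1·(-5−(-11/7))) = ½·(219/7 + 12 − 24/7) = 279/14, so the B-coordinate is 3/7.
[ABP] = ½·(3·(10−(-11/7)) + (-6)·(-11/7−(-5)) + (-12/7)·(-5−10)) = ½·(243/7 − 144/7 + 180/7) = 279/14, so the C-coordinate is 3/7.
Check: 1/7 + 3/7 + 3/7 = 1.

(1/7, 3/7, 3/7)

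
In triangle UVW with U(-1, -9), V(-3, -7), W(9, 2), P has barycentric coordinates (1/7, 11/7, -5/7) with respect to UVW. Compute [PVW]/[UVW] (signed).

The signed ratio [PVW]/[UVW] equals the barycentric coordinate of P at vertex U, which is 1/7.

1/7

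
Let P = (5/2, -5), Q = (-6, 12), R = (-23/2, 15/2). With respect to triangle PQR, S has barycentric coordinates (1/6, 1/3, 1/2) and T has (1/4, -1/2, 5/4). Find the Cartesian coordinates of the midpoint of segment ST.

(-217/24, 217/48)

Barycentric coordinates of the midpoint are the average: (5/24, -1/12, 7/8).
Converting: (5/24)·P + (-1/12)·Q + (7/8)·R = (-217/24, 217/48).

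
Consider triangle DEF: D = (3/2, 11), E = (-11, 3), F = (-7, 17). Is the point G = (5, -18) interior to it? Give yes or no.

Barycentric coordinates of G: (28/13, 41/26, -71/26).
The three coordinates are positive, positive, negative; a point is interior exactly when all three are positive.

no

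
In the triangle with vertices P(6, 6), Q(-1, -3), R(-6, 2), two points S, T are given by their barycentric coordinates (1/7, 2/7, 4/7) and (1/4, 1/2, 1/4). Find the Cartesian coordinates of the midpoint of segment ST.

(-47/28, 23/28)

Barycentric coordinates of the midpoint are the average: (11/56, 11/28, 23/56).
Converting: (11/56)·P + (11/28)·Q + (23/56)·R = (-47/28, 23/28).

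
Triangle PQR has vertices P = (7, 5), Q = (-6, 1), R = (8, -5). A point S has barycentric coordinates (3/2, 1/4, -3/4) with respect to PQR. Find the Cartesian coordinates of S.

(3, 23/2)

S = (3/2)·P + (1/4)·Q + (-3/4)·R.
x-coordinate: (3/2)·7 + (1/4)·(-6) + (-3/4)·8 = 3.
y-coordinate: (3/2)·5 + (1/4)·1 + (-3/4)·(-5) = 23/2.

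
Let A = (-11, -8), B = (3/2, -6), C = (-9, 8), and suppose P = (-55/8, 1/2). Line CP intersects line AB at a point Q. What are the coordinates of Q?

(-19/4, -7)

Barycentric coordinates of P with respect to ABC: (1/4, 1/4, 1/2).
On side AB the C-coordinate is zero; dropping P's C-weight 1/2 and renormalizing the remaining 1/4 : 1/4 gives weights 1/2, 1/2 on A, B.
Q = (1/2)·(-11, -8) + (1/2)·(3/2, -6) = (-19/4, -7).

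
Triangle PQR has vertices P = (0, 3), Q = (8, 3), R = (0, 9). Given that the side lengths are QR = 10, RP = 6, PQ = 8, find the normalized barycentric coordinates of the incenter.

(5/12, 1/4, 1/3)

The incenter has barycentric coordinates proportional to the opposite side lengths: (10 : 6 : 8).
Normalizing by 10+6+8 = 24 gives (5/12, 1/4, 1/3).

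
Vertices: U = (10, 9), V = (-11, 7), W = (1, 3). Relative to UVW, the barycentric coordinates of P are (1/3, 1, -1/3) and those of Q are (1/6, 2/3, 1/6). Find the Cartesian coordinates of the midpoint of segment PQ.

Barycentric coordinates of the midpoint are the average: (1/4, 5/6, -1/12).
Converting: (1/4)·U + (5/6)·V + (-1/12)·W = (-27/4, 47/6).

(-27/4, 47/6)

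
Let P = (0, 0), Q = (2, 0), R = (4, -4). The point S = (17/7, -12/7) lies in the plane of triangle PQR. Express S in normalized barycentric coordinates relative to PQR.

Signed area of the reference triangle: [PQR] = ½·(0·(0−(-4)) + 2·(-4−0) + 4·(0−0)) = ½·(0 − 8 + 0) = -4.
[SQR] = ½·((17/7)·(0−(-4)) + 2·(-4−(-12/7)) + 4·(-12/7−0)) = ½·(68/7 − 32/7 − 48/7) = -6/7, so the P-coordinate is (-6/7)/(-4) = 3/14.
[PSR] = ½·(0·(-12/7−(-4)) + (17/7)·(-4−0) + 4·(0−(-12/7))) = ½·(0 − 68/7 + 48/7) = -10/7, so the Q-coordinate is 5/14.
[PQS] = ½·(0·(0−(-12/7)) + 2·(-12/7−0) + (17/7)·(0−0)) = ½·(0 − 24/7 + 0) = -12/7, so the R-coordinate is 3/7.
Check: 3/14 + 5/14 + 3/7 = 1.

(3/14, 5/14, 3/7)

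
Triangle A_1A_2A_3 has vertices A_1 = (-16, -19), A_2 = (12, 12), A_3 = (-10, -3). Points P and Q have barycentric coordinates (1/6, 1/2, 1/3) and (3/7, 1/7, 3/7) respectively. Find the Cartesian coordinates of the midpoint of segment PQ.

Barycentric coordinates of the midpoint are the average: (25/84, 9/28, 8/21).
Converting: (25/84)·A_1 + (9/28)·A_2 + (8/21)·A_3 = (-33/7, -247/84).

(-33/7, -247/84)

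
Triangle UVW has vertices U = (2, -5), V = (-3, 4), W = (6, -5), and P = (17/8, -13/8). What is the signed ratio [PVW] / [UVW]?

1/8

[UVW] = ½·(2·(4−(-5)) + (-3)·(-5−(-5)) + 6·(-5−4)) = ½·(18 + 0 − 54) = -18.
[PVW] = ½·((17/8)·(4−(-5)) + (-3)·(-5−(-13/8)) + 6·(-13/8−4)) = ½·(153/8 + 81/8 − 135/4) = -9/4, so the ratio is (-9/4)/(-18) = 1/8.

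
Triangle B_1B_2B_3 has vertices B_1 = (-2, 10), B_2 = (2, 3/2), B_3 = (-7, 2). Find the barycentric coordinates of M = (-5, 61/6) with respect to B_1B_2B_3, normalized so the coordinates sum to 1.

Signed area of the reference triangle: [B_1B_2B_3] = ½·((-2)·(3/2−2) + 2·(2−10) + (-7)·(10−(3/2))) = ½·(1 − 16 − 119/2) = -149/4.
[MB_2B_3] = ½·((-5)·(3/2−2) + 2·(2−(61/6)) + (-7)·(61/6−(3/2))) = ½·(5/2 − 49/3 − 182/3) = -149/4, so the B_1-coordinate is (-149/4)/(-149/4) = 1.
[B_1MB_3] = ½·((-2)·(61/6−2) + (-5)·(2−10) + (-7)·(10−(61/6))) = ½·(-49/3 + 40 + 7/6) = 149/12, so the B_2-coordinate is -1/3.
[B_1B_2M] = ½·((-2)·(3/2−(61/6)) + 2·(61/6−10) + (-5)·(10−(3/2))) = ½·(52/3 + 1/3 − 85/2) = -149/12, so the B_3-coordinate is 1/3.

(1, -1/3, 1/3)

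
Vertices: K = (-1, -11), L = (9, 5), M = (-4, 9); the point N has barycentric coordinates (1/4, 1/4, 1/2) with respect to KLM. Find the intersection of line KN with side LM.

Line KN meets LM where the K-coordinate vanishes; zeroing N's K-weight and renormalizing leaves L, M-weights 1/4 : 1/2 → (1/3, 2/3).
So J = (1/3)·L + (2/3)·M = (1/3, 23/3).

(1/3, 23/3)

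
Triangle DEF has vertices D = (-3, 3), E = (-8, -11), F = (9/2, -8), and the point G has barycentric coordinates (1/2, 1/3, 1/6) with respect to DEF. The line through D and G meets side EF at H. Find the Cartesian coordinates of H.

Line DG meets EF where the D-coordinate vanishes; zeroing G's D-weight and renormalizing leaves E, F-weights 1/3 : 1/6 → (2/3, 1/3).
So H = (2/3)·E + (1/3)·F = (-23/6, -10).

(-23/6, -10)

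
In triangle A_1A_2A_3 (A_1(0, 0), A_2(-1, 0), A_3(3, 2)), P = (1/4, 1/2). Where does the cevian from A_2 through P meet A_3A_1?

Barycentric coordinates of P with respect to A_1A_2A_3: (1/4, 1/2, 1/4).
On side A_3A_1 the A_2-coordinate is zero; dropping P's A_2-weight 1/2 and renormalizing the remaining 1/4 : 1/4 gives weights 1/2, 1/2 on A_3, A_1.
Q = (1/2)·(3, 2) + (1/2)·(0, 0) = (3/2, 1).

(3/2, 1)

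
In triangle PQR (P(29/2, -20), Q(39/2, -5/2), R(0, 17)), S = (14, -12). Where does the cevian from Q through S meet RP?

(87/7, -103/7)

Barycentric coordinates of S with respect to PQR: (2/3, 2/9, 1/9).
On side RP the Q-coordinate is zero; dropping S's Q-weight 2/9 and renormalizing the remaining 1/9 : 2/3 gives weights 1/7, 6/7 on R, P.
T = (1/7)·(0, 17) + (6/7)·(29/2, -20) = (87/7, -103/7).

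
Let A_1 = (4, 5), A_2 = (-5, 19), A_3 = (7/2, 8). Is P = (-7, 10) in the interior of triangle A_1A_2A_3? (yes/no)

no

Barycentric coordinates of P: (197/40, 61/40, -109/20).
The three coordinates are positive, positive, negative; a point is interior exactly when all three are positive.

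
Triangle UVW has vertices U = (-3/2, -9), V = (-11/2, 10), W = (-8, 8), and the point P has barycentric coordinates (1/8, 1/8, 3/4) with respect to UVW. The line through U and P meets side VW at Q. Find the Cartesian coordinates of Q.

(-107/14, 58/7)

Line UP meets VW where the U-coordinate vanishes; zeroing P's U-weight and renormalizing leaves V, W-weights 1/8 : 3/4 → (1/7, 6/7).
So Q = (1/7)·V + (6/7)·W = (-107/14, 58/7).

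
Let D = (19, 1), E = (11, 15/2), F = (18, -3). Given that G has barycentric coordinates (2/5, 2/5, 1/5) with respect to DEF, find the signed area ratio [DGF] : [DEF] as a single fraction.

The signed ratio [DGF]/[DEF] equals the barycentric coordinate of G at vertex E, which is 2/5.

2/5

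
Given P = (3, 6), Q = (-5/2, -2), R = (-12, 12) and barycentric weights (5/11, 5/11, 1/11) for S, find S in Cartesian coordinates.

S = (5/11)·P + (5/11)·Q + (1/11)·R.
x-coordinate: (5/11)·3 + (5/11)·(-5/2) + (1/11)·(-12) = -19/22.
y-coordinate: (5/11)·6 + (5/11)·(-2) + (1/11)·12 = 32/11.

(-19/22, 32/11)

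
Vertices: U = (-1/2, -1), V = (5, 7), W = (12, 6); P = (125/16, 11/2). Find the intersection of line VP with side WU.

(19/2, 23/5)

Barycentric coordinates of P with respect to UVW: (1/8, 3/8, 1/2).
On side WU the V-coordinate is zero; dropping P's V-weight 3/8 and renormalizing the remaining 1/2 : 1/8 gives weights 4/5, 1/5 on W, U.
Q = (4/5)·(12, 6) + (1/5)·(-1/2, -1) = (19/2, 23/5).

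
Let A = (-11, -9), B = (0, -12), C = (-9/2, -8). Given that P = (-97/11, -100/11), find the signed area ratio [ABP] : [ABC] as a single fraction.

[ABC] = ½·((-11)·(-12−(-8)) + 0·(-8−(-9)) + (-9/2)·(-9−(-12))) = ½·(44 + 0 − 27/2) = 61/4.
[ABP] = ½·((-11)·(-12−(-100/11)) + 0·(-100/11−(-9)) + (-97/11)·(-9−(-12))) = ½·(32 + 0 − 291/11) = 61/22, so the ratio is (61/22)/(61/4) = 2/11.

2/11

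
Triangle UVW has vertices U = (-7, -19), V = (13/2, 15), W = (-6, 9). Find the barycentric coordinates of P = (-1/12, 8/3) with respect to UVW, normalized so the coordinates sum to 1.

(1/3, 1/2, 1/6)

Signed area of the reference triangle: [UVW] = ½·((-7)·(15−9) + (13/2)·(9−(-19)) + (-6)·(-19−15)) = ½·(-42 + 182 + 204) = 172.
[PVW] = ½·((-1/12)·(15−9) + (13/2)·(9−(8/3)) + (-6)·(8/3−15)) = ½·(-1/2 + 247/6 + 74) = 172/3, so the U-coordinate is (172/3)/172 = 1/3.
[UPW] = ½·((-7)·(8/3−9) + (-1/12)·(9−(-19)) + (-6)·(-19−(8/3))) = ½·(133/3 − 7/3 + 130) = 86, so the V-coordinate is 1/2.
[UVP] = ½·((-7)·(15−(8/3)) + (13/2)·(8/3−(-19)) + (-1/12)·(-19−15)) = ½·(-259/3 + 845/6 + 17/6) = 86/3, so the W-coordinate is 1/6.
Check: 1/3 + 1/2 + 1/6 = 1.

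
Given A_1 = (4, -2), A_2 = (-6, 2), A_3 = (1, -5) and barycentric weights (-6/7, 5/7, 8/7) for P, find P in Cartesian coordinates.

(-46/7, -18/7)

P = (-6/7)·A_1 + (5/7)·A_2 + (8/7)·A_3.
x-coordinate: (-6/7)·4 + (5/7)·(-6) + (8/7)·1 = -46/7.
y-coordinate: (-6/7)·(-2) + (5/7)·2 + (8/7)·(-5) = -18/7.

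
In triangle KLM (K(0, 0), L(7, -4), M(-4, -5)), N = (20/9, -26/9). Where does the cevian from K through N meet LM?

Barycentric coordinates of N with respect to KLM: (1/3, 4/9, 2/9).
On side LM the K-coordinate is zero; dropping N's K-weight 1/3 and renormalizing the remaining 4/9 : 2/9 gives weights 2/3, 1/3 on L, M.
J = (2/3)·(7, -4) + (1/3)·(-4, -5) = (10/3, -13/3).

(10/3, -13/3)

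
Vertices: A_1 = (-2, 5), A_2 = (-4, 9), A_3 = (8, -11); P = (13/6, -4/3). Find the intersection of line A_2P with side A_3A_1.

Barycentric coordinates of P with respect to A_1A_2A_3: (1/12, 5/12, 1/2).
On side A_3A_1 the A_2-coordinate is zero; dropping P's A_2-weight 5/12 and renormalizing the remaining 1/2 : 1/12 gives weights 6/7, 1/7 on A_3, A_1.
Q = (6/7)·(8, -11) + (1/7)·(-2, 5) = (46/7, -61/7).

(46/7, -61/7)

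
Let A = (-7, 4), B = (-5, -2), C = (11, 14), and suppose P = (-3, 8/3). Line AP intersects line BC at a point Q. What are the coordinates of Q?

Barycentric coordinates of P with respect to ABC: (1/3, 1/2, 1/6).
On side BC the A-coordinate is zero; dropping P's A-weight 1/3 and renormalizing the remaining 1/2 : 1/6 gives weights 3/4, 1/4 on B, C.
Q = (3/4)·(-5, -2) + (1/4)·(11, 14) = (-1, 2).

(-1, 2)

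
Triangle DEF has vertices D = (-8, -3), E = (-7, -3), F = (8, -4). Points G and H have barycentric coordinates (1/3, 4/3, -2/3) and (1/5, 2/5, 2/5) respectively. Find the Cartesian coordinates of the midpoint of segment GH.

Barycentric coordinates of the midpoint are the average: (4/15, 13/15, -2/15).
Converting: (4/15)·D + (13/15)·E + (-2/15)·F = (-139/15, -43/15).

(-139/15, -43/15)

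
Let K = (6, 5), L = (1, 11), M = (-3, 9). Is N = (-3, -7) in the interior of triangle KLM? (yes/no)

Barycentric coordinates of N: (32/17, -72/17, 57/17).
The three coordinates are positive, negative, positive; a point is interior exactly when all three are positive.

no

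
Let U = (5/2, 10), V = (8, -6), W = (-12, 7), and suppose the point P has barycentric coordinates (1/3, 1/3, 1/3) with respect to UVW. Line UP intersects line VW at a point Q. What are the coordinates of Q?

Line UP meets VW where the U-coordinate vanishes; zeroing P's U-weight and renormalizing leaves V, W-weights 1/3 : 1/3 → (1/2, 1/2).
So Q = (1/2)·V + (1/2)·W = (-2, 1/2).

(-2, 1/2)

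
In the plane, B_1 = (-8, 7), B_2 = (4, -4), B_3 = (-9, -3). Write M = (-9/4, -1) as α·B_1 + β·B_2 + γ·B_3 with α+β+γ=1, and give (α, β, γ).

(1/4, 1/2, 1/4)

Signed area of the reference triangle: [B_1B_2B_3] = ½·((-8)·(-4−(-3)) + 4·(-3−7) + (-9)·(7−(-4))) = ½·(8 − 40 − 99) = -131/2.
[MB_2B_3] = ½·((-9/4)·(-4−(-3)) + 4·(-3−(-1)) + (-9)·(-1−(-4))) = ½·(9/4 − 8 − 27) = -131/8, so the B_1-coordinate is (-131/8)/(-131/2) = 1/4.
[B_1MB_3] = ½·((-8)·(-1−(-3)) + (-9/4)·(-3−7) + (-9)·(7−(-1))) = ½·(-16 + 45/2 − 72) = -131/4, so the B_2-coordinate is 1/2.
[B_1B_2M] = ½·((-8)·(-4−(-1)) + 4·(-1−7) + (-9/4)·(7−(-4))) = ½·(24 − 32 − 99/4) = -131/8, so the B_3-coordinate is 1/4.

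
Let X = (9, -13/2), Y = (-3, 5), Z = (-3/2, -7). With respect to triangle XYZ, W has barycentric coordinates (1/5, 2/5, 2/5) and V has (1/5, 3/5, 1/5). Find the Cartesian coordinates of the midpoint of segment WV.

(-3/20, -9/10)

Barycentric coordinates of the midpoint are the average: (1/5, 1/2, 3/10).
Converting: (1/5)·X + (1/2)·Y + (3/10)·Z = (-3/20, -9/10).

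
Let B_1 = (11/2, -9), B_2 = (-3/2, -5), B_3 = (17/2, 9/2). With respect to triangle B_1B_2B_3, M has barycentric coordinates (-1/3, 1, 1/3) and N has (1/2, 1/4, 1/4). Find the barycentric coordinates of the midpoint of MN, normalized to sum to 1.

(1/12, 5/8, 7/24)

Since both coordinate triples sum to 1, the midpoint's barycentrics are the componentwise average.
(-1/3+1/2)/2 = 1/12; similarly 5/8 and 7/24.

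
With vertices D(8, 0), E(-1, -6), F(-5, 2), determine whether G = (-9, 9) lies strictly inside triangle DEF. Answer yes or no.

Barycentric coordinates of G: (-1/24, -83/96, 61/32).
The three coordinates are negative, negative, positive; a point is interior exactly when all three are positive.

no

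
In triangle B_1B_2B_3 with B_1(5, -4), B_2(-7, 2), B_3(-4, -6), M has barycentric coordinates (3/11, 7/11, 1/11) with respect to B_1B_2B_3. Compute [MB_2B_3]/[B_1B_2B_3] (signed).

3/11

The signed ratio [MB_2B_3]/[B_1B_2B_3] equals the barycentric coordinate of M at vertex B_1, which is 3/11.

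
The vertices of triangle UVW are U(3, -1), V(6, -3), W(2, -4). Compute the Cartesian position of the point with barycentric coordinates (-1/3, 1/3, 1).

P = (-1/3)·U + (1/3)·V + 1·W.
x-coordinate: (-1/3)·3 + (1/3)·6 + 1·2 = 3.
y-coordinate: (-1/3)·(-1) + (1/3)·(-3) + 1·(-4) = -14/3.

(3, -14/3)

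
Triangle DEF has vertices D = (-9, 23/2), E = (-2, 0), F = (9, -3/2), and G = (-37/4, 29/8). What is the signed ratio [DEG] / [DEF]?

-1/2

[DEF] = ½·((-9)·(0−(-3/2)) + (-2)·(-3/2−(23/2)) + 9·(23/2−0)) = ½·(-27/2 + 26 + 207/2) = 58.
[DEG] = ½·((-9)·(0−(29/8)) + (-2)·(29/8−(23/2)) + (-37/4)·(23/2−0)) = ½·(261/8 + 63/4 − 851/8) = -29, so the ratio is (-29)/58 = -1/2.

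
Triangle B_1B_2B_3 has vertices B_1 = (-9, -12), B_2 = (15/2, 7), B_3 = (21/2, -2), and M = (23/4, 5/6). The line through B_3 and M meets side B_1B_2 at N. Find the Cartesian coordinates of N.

(27/8, 9/4)

Barycentric coordinates of M with respect to B_1B_2B_3: (1/6, 1/2, 1/3).
On side B_1B_2 the B_3-coordinate is zero; dropping M's B_3-weight 1/3 and renormalizing the remaining 1/6 : 1/2 gives weights 1/4, 3/4 on B_1, B_2.
N = (1/4)·(-9, -12) + (3/4)·(15/2, 7) = (27/8, 9/4).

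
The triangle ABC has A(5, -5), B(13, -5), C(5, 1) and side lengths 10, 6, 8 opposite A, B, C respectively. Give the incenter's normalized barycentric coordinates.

The incenter has barycentric coordinates proportional to the opposite side lengths: (10 : 6 : 8).
Normalizing by 10+6+8 = 24 gives (5/12, 1/4, 1/3).

(5/12, 1/4, 1/3)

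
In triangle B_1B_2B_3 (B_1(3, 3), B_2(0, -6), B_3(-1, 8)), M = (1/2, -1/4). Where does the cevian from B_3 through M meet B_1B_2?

Barycentric coordinates of M with respect to B_1B_2B_3: (1/4, 1/2, 1/4).
On side B_1B_2 the B_3-coordinate is zero; dropping M's B_3-weight 1/4 and renormalizing the remaining 1/4 : 1/2 gives weights 1/3, 2/3 on B_1, B_2.
N = (1/3)·(3, 3) + (2/3)·(0, -6) = (1, -3).

(1, -3)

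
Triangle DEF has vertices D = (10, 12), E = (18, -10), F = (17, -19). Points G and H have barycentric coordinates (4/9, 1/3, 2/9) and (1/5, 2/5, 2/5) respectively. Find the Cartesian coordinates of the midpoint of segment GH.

(136/9, -257/45)

Barycentric coordinates of the midpoint are the average: (29/90, 11/30, 14/45).
Converting: (29/90)·D + (11/30)·E + (14/45)·F = (136/9, -257/45).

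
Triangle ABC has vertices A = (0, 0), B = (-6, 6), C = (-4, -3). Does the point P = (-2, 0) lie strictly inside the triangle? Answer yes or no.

yes

Barycentric coordinates of P: (4/7, 1/7, 2/7).
The three coordinates are positive, positive, positive; a point is interior exactly when all three are positive.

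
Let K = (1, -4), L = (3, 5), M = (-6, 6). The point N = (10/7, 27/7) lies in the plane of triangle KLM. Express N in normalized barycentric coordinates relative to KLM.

Signed area of the reference triangle: [KLM] = ½·(1·(5−6) + 3·(6−(-4)) + (-6)·(-4−5)) = ½·(-1 + 30 + 54) = 83/2.
[NLM] = ½·((10/7)·(5−6) + 3·(6−(27/7)) + (-6)·(27/7−5)) = ½·(-10/7 + 45/7 + 48/7) = 83/14, so the K-coordinate is (83/14)/(83/2) = 1/7.
[KNM] = ½·(1·(27/7−6) + (10/7)·(6−(-4)) + (-6)·(-4−(27/7))) = ½·(-15/7 + 100/7 + 330/7) = 415/14, so the L-coordinate is 5/7.
[KLN] = ½·(1·(5−(27/7)) + 3·(27/7−(-4)) + (10/7)·(-4−5)) = ½·(8/7 + 165/7 − 90/7) = 83/14, so the M-coordinate is 1/7.

(1/7, 5/7, 1/7)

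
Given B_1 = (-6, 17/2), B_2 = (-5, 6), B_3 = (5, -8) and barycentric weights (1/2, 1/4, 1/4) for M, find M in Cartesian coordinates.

(-3, 15/4)

M = (1/2)·B_1 + (1/4)·B_2 + (1/4)·B_3.
x-coordinate: (1/2)·(-6) + (1/4)·(-5) + (1/4)·5 = -3.
y-coordinate: (1/2)·(17/2) + (1/4)·6 + (1/4)·(-8) = 15/4.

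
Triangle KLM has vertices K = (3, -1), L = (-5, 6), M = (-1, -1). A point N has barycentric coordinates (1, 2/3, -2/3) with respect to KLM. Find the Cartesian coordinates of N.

(1/3, 11/3)

N = 1·K + (2/3)·L + (-2/3)·M.
x-coordinate: 1·3 + (2/3)·(-5) + (-2/3)·(-1) = 1/3.
y-coordinate: 1·(-1) + (2/3)·6 + (-2/3)·(-1) = 11/3.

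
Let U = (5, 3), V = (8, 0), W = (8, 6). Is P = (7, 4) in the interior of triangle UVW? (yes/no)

yes

Barycentric coordinates of P: (1/3, 1/6, 1/2).
The three coordinates are positive, positive, positive; a point is interior exactly when all three are positive.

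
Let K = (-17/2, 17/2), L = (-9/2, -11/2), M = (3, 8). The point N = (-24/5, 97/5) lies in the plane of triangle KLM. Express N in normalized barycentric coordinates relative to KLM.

Signed area of the reference triangle: [KLM] = ½·((-17/2)·(-11/2−8) + (-9/2)·(8−(17/2)) + 3·(17/2−(-11/2))) = ½·(459/4 + 9/4 + 42) = 159/2.
[NLM] = ½·((-24/5)·(-11/2−8) + (-9/2)·(8−(97/5)) + 3·(97/5−(-11/2))) = ½·(324/5 + 513/10 + 747/10) = 477/5, so the K-coordinate is (477/5)/(159/2) = 6/5.
[KNM] = ½·((-17/2)·(97/5−8) + (-24/5)·(8−(17/2)) + 3·(17/2−(97/5))) = ½·(-969/10 + 12/5 − 327/10) = -318/5, so the L-coordinate is -4/5.
[KLN] = ½·((-17/2)·(-11/2−(97/5)) + (-9/2)·(97/5−(17/2)) + (-24/5)·(17/2−(-11/2))) = ½·(4233/20 − 981/20 − 336/5) = 477/10, so the M-coordinate is 3/5.
Check: 6/5 − 4/5 + 3/5 = 1.

(6/5, -4/5, 3/5)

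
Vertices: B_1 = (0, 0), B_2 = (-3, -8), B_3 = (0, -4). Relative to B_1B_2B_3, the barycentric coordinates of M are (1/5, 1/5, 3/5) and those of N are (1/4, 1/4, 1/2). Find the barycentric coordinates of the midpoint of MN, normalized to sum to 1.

(9/40, 9/40, 11/20)

Since both coordinate triples sum to 1, the midpoint's barycentrics are the componentwise average.
(1/5+1/4)/2 = 9/40; similarly 9/40 and 11/20.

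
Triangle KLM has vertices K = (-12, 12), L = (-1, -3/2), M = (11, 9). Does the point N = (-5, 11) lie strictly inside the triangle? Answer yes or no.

Barycentric coordinates of N: (128/185, 4/555, 167/555).
The three coordinates are positive, positive, positive; a point is interior exactly when all three are positive.

yes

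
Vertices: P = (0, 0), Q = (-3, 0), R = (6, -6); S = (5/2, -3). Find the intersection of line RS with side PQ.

(-1, 0)

Barycentric coordinates of S with respect to PQR: (1/3, 1/6, 1/2).
On side PQ the R-coordinate is zero; dropping S's R-weight 1/2 and renormalizing the remaining 1/3 : 1/6 gives weights 2/3, 1/3 on P, Q.
T = (2/3)·(0, 0) + (1/3)·(-3, 0) = (-1, 0).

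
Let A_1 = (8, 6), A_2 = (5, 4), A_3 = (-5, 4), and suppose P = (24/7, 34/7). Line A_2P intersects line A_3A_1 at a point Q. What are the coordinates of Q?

Barycentric coordinates of P with respect to A_1A_2A_3: (3/7, 2/7, 2/7).
On side A_3A_1 the A_2-coordinate is zero; dropping P's A_2-weight 2/7 and renormalizing the remaining 2/7 : 3/7 gives weights 2/5, 3/5 on A_3, A_1.
Q = (2/5)·(-5, 4) + (3/5)·(8, 6) = (14/5, 26/5).

(14/5, 26/5)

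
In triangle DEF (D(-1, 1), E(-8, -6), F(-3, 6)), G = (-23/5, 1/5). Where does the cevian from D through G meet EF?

Barycentric coordinates of G with respect to DEF: (1/5, 2/5, 2/5).
On side EF the D-coordinate is zero; dropping G's D-weight 1/5 and renormalizing the remaining 2/5 : 2/5 gives weights 1/2, 1/2 on E, F.
H = (1/2)·(-8, -6) + (1/2)·(-3, 6) = (-11/2, 0).

(-11/2, 0)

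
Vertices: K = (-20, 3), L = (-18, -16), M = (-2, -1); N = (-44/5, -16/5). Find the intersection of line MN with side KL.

(-19, -13/2)

Barycentric coordinates of N with respect to KLM: (1/5, 1/5, 3/5).
On side KL the M-coordinate is zero; dropping N's M-weight 3/5 and renormalizing the remaining 1/5 : 1/5 gives weights 1/2, 1/2 on K, L.
J = (1/2)·(-20, 3) + (1/2)·(-18, -16) = (-19, -13/2).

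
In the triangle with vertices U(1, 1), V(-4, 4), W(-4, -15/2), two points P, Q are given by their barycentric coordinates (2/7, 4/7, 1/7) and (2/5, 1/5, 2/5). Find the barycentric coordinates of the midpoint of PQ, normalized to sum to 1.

(12/35, 27/70, 19/70)

Since both coordinate triples sum to 1, the midpoint's barycentrics are the componentwise average.
(2/7+2/5)/2 = 12/35; similarly 27/70 and 19/70.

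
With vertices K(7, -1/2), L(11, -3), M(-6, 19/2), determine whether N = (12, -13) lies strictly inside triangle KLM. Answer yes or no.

no

Barycentric coordinates of N: (21, -15, -5).
The three coordinates are positive, negative, negative; a point is interior exactly when all three are positive.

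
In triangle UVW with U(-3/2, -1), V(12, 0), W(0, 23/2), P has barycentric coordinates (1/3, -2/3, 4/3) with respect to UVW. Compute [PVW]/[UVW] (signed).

1/3

The signed ratio [PVW]/[UVW] equals the barycentric coordinate of P at vertex U, which is 1/3.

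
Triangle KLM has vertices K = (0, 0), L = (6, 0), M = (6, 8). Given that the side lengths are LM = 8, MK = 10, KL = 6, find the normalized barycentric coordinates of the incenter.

The incenter has barycentric coordinates proportional to the opposite side lengths: (8 : 10 : 6).
Normalizing by 8+10+6 = 24 gives (1/3, 5/12, 1/4).

(1/3, 5/12, 1/4)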